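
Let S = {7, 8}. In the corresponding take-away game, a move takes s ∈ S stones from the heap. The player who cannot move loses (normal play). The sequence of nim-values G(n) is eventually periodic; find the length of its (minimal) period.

G(0) = 0
G(1) = mex{} = 0
G(2) = mex{} = 0
G(3) = mex{} = 0
G(4) = mex{} = 0
G(5) = mex{} = 0
G(6) = mex{} = 0
G(7) = mex{0} = 1
G(8) = mex{0,0} = 1
G(9) = mex{0,0} = 1
G(10) = mex{0,0} = 1
G(11) = mex{0,0} = 1
G(12) = mex{0,0} = 1
G(13) = mex{0,0} = 1
G(14) = mex{1,0} = 2
G(15) = mex{1,1} = 0
G(16) = mex{1,1} = 0
G(17) = mex{1,1} = 0
G(18) = mex{1,1} = 0
G(19) = mex{1,1} = 0
G(20) = mex{1,1} = 0
G(21) = mex{2,1} = 0
G(22) = mex{0,2} = 1
G(23) = mex{0,0} = 1
G(24) = mex{0,0} = 1
G(25) = mex{0,0} = 1
G(26) = mex{0,0} = 1
G(27) = mex{0,0} = 1
G(28) = mex{0,0} = 1
G(29) = mex{1,0} = 2
G(30) = mex{1,1} = 0
G(31) = mex{1,1} = 0
G(n+15) = G(n) holds for n = 0,…,7 (a full window of length max(S) = 8), so the sequence is purely periodic with period 15.

15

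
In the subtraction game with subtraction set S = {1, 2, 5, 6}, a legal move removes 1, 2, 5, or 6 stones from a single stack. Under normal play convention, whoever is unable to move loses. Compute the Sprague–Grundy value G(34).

n :  0  1  2  3  4  5  6  7  8  9 10 11 12 13 14 15 16 17 18 19 20 21 22 23 24 25 26 27 28 29 30 31 32 33 34
G :  0  1  2  0  1  2  3  0  1  2  0  1  2  3  0  1  2  0  1  2  3  0  1  2  0  1  2  3  0  1  2  0  1  2  3

3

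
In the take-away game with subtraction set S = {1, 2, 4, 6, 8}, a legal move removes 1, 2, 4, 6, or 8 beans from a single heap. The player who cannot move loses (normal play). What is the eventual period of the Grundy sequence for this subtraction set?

G(0) = 0
G(1) = mex{0} = 1
G(2) = mex{1,0} = 2
G(3) = mex{2,1} = 0
G(4) = mex{0,2,0} = 1
G(5) = mex{1,0,1} = 2
G(6) = mex{2,1,2,0} = 3
G(7) = mex{3,2,0,1} = 4
G(8) = mex{4,3,1,2,0} = 5
G(9) = mex{5,4,2,0,1} = 3
G(10) = mex{3,5,3,1,2} = 0
G(11) = mex{0,3,4,2,0} = 1
G(12) = mex{1,0,5,3,1} = 2
G(13) = mex{2,1,3,4,2} = 0
G(14) = mex{0,2,0,5,3} = 1
G(15) = mex{1,0,1,3,4} = 2
G(16) = mex{2,1,2,0,5} = 3
G(17) = mex{3,2,0,1,3} = 4
G(18) = mex{4,3,1,2,0} = 5
G(19) = mex{5,4,2,0,1} = 3
G(20) = mex{3,5,3,1,2} = 0
G(21) = mex{0,3,4,2,0} = 1
G(n+10) = G(n) holds for n = 0,…,7 (a full window of length max(S) = 8), so the sequence is purely periodic with period 10.

10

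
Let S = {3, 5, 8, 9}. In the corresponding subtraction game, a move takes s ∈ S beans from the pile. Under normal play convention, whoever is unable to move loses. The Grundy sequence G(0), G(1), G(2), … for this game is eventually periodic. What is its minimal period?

12

n :  0  1  2  3  4  5  6  7  8  9 10 11 12 13 14 15 16 17 18 19 20 21 22 23 24 25
G :  0  0  0  1  1  1  2  2  2  3  3  3  0  0  0  1  1  1  2  2  2  3  3  3  0  0
G(n+12) = G(n) holds for n = 0,…,8 (a full window of length max(S) = 9), so the sequence is purely periodic with period 12.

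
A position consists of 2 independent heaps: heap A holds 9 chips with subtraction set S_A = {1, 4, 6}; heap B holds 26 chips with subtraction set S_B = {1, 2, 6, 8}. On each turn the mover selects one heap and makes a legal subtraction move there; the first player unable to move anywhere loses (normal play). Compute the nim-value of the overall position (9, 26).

0

Heap A, S = {1, 4, 6}:
n : 0 1 2 3 4 5 6 7 8 9
G : 0 1 0 1 2 0 1 0 1 2
G_A(9) = 2.
Heap B, S = {1, 2, 6, 8}:
n :  0  1  2  3  4  5  6  7  8  9 10 11 12 13 14 15 16 17 18 19 20 21 22 23 24 25 26
G :  0  1  2  0  1  2  3  0  1  2  0  1  2  3  0  1  2  0  1  2  3  0  1  2  0  1  2
G_B(26) = 2.
Combined Grundy value = 2 ⊕ 2 = 0.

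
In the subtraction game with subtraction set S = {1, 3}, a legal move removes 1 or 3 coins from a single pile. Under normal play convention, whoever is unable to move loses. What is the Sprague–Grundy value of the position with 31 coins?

G(0) = 0
G(1) = mex{0} = 1
G(2) = mex{1} = 0
G(3) = mex{0,0} = 1
G(4) = mex{1,1} = 0
G(5) = mex{0,0} = 1
G(6) = mex{1,1} = 0
G(7) = mex{0,0} = 1
G(8) = mex{1,1} = 0
G(9) = mex{0,0} = 1
G(10) = mex{1,1} = 0
G(11) = mex{0,0} = 1
G(12) = mex{1,1} = 0
G(13) = mex{0,0} = 1
G(14) = mex{1,1} = 0
G(15) = mex{0,0} = 1
G(16) = mex{1,1} = 0
G(17) = mex{0,0} = 1
G(18) = mex{1,1} = 0
G(19) = mex{0,0} = 1
G(20) = mex{1,1} = 0
G(21) = mex{0,0} = 1
G(22) = mex{1,1} = 0
G(23) = mex{0,0} = 1
G(24) = mex{1,1} = 0
G(25) = mex{0,0} = 1
G(26) = mex{1,1} = 0
G(27) = mex{0,0} = 1
G(28) = mex{1,1} = 0
G(29) = mex{0,0} = 1
G(30) = mex{1,1} = 0
G(31) = mex{0,0} = 1

1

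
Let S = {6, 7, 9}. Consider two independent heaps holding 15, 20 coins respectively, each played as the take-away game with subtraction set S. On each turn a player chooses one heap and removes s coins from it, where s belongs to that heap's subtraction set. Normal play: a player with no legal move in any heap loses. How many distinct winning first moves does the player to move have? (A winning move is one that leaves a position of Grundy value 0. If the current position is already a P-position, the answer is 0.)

0

All heaps use S = {6, 7, 9}:
G(0) = 0
G(1) = mex{} = 0
G(2) = mex{} = 0
G(3) = mex{} = 0
G(4) = mex{} = 0
G(5) = mex{} = 0
G(6) = mex{0} = 1
G(7) = mex{0,0} = 1
G(8) = mex{0,0} = 1
G(9) = mex{0,0,0} = 1
G(10) = mex{0,0,0} = 1
G(11) = mex{0,0,0} = 1
G(12) = mex{1,0,0} = 2
G(13) = mex{1,1,0} = 2
G(14) = mex{1,1,0} = 2
G(15) = mex{1,1,1} = 0
G(16) = mex{1,1,1} = 0
G(17) = mex{1,1,1} = 0
G(18) = mex{2,1,1} = 0
G(19) = mex{2,2,1} = 0
G(20) = mex{2,2,1} = 0
Heap A: G(15) = 0.
Heap B: G(20) = 0.
Combined Grundy value = 0 ⊕ 0 = 0.
A winning move leaves total XOR = 0, i.e. changes one component's Grundy value g to g ⊕ X where X is the current total.
Heap A: target g' = 0⊕0 = 0, but every legal move changes the Grundy value (mex property), so 0 moves.
Heap B: target g' = 0⊕0 = 0, but every legal move changes the Grundy value (mex property), so 0 moves.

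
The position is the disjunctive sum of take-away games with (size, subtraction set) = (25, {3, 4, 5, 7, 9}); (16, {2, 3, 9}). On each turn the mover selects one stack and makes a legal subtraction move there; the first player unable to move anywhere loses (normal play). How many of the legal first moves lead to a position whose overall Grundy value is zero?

0

Stack A, S = {3, 4, 5, 7, 9}:
n :  0  1  2  3  4  5  6  7  8  9 10 11 12 13 14 15 16 17 18 19 20 21 22 23 24 25
G :  0  0  0  1  1  1  2  2  2  3  3  3  0  0  0  1  1  1  2  2  2  3  3  3  0  0
G_A(25) = 0.
Stack B, S = {2, 3, 9}:
G(0) = 0
G(1) = mex{} = 0
G(2) = mex{0} = 1
G(3) = mex{0,0} = 1
G(4) = mex{1,0} = 2
G(5) = mex{1,1} = 0
G(6) = mex{2,1} = 0
G(7) = mex{0,2} = 1
G(8) = mex{0,0} = 1
G(9) = mex{1,0,0} = 2
G(10) = mex{1,1,0} = 2
G(11) = mex{2,1,1} = 0
G(12) = mex{2,2,1} = 0
G(13) = mex{0,2,2} = 1
G(14) = mex{0,0,0} = 1
G(15) = mex{1,0,0} = 2
G(16) = mex{1,1,1} = 0
G_B(16) = 0.
Combined Grundy value = 0 ⊕ 0 = 0.
A winning move leaves total XOR = 0, i.e. changes one component's Grundy value g to g ⊕ X where X is the current total.
Stack A: target g' = 0⊕0 = 0, but every legal move changes the Grundy value (mex property), so 0 moves.
Stack B: target g' = 0⊕0 = 0, but every legal move changes the Grundy value (mex property), so 0 moves.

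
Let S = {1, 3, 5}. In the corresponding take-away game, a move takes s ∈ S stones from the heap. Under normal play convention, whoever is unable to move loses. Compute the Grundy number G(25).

G(0) = 0
G(1) = mex{0} = 1
G(2) = mex{1} = 0
G(3) = mex{0,0} = 1
G(4) = mex{1,1} = 0
G(5) = mex{0,0,0} = 1
G(6) = mex{1,1,1} = 0
G(7) = mex{0,0,0} = 1
G(8) = mex{1,1,1} = 0
G(9) = mex{0,0,0} = 1
G(10) = mex{1,1,1} = 0
G(11) = mex{0,0,0} = 1
G(12) = mex{1,1,1} = 0
G(13) = mex{0,0,0} = 1
G(14) = mex{1,1,1} = 0
G(15) = mex{0,0,0} = 1
G(16) = mex{1,1,1} = 0
G(17) = mex{0,0,0} = 1
G(18) = mex{1,1,1} = 0
G(19) = mex{0,0,0} = 1
G(20) = mex{1,1,1} = 0
G(21) = mex{0,0,0} = 1
G(22) = mex{1,1,1} = 0
G(23) = mex{0,0,0} = 1
G(24) = mex{1,1,1} = 0
G(25) = mex{0,0,0} = 1

1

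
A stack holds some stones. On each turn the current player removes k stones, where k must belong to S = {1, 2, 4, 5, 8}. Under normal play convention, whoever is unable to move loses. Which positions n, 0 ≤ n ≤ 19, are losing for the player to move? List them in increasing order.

0, 3, 6, 9, 12, 15, 18

G(0) = 0
G(1) = mex{0} = 1
G(2) = mex{1,0} = 2
G(3) = mex{2,1} = 0
G(4) = mex{0,2,0} = 1
G(5) = mex{1,0,1,0} = 2
G(6) = mex{2,1,2,1} = 0
G(7) = mex{0,2,0,2} = 1
G(8) = mex{1,0,1,0,0} = 2
G(9) = mex{2,1,2,1,1} = 0
G(10) = mex{0,2,0,2,2} = 1
G(11) = mex{1,0,1,0,0} = 2
G(12) = mex{2,1,2,1,1} = 0
G(13) = mex{0,2,0,2,2} = 1
G(14) = mex{1,0,1,0,0} = 2
G(15) = mex{2,1,2,1,1} = 0
G(16) = mex{0,2,0,2,2} = 1
G(17) = mex{1,0,1,0,0} = 2
G(18) = mex{2,1,2,1,1} = 0
G(19) = mex{0,2,0,2,2} = 1
P-positions are exactly the n with G(n) = 0.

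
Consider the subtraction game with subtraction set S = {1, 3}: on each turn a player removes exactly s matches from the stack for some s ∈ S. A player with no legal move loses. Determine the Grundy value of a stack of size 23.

G(0) = 0
G(1) = mex{0} = 1
G(2) = mex{1} = 0
G(3) = mex{0,0} = 1
G(4) = mex{1,1} = 0
G(5) = mex{0,0} = 1
G(6) = mex{1,1} = 0
G(7) = mex{0,0} = 1
G(8) = mex{1,1} = 0
G(9) = mex{0,0} = 1
G(10) = mex{1,1} = 0
G(11) = mex{0,0} = 1
G(12) = mex{1,1} = 0
G(13) = mex{0,0} = 1
G(14) = mex{1,1} = 0
G(15) = mex{0,0} = 1
G(16) = mex{1,1} = 0
G(17) = mex{0,0} = 1
G(18) = mex{1,1} = 0
G(19) = mex{0,0} = 1
G(20) = mex{1,1} = 0
G(21) = mex{0,0} = 1
G(22) = mex{1,1} = 0
G(23) = mex{0,0} = 1

1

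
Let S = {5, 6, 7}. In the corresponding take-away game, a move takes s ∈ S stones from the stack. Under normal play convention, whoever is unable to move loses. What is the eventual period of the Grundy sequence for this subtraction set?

G(0) = 0
G(1) = mex{} = 0
G(2) = mex{} = 0
G(3) = mex{} = 0
G(4) = mex{} = 0
G(5) = mex{0} = 1
G(6) = mex{0,0} = 1
G(7) = mex{0,0,0} = 1
G(8) = mex{0,0,0} = 1
G(9) = mex{0,0,0} = 1
G(10) = mex{1,0,0} = 2
G(11) = mex{1,1,0} = 2
G(12) = mex{1,1,1} = 0
G(13) = mex{1,1,1} = 0
G(14) = mex{1,1,1} = 0
G(15) = mex{2,1,1} = 0
G(16) = mex{2,2,1} = 0
G(17) = mex{0,2,2} = 1
G(18) = mex{0,0,2} = 1
G(19) = mex{0,0,0} = 1
G(20) = mex{0,0,0} = 1
G(21) = mex{0,0,0} = 1
G(22) = mex{1,0,0} = 2
G(23) = mex{1,1,0} = 2
G(24) = mex{1,1,1} = 0
G(25) = mex{1,1,1} = 0
G(n+12) = G(n) holds for n = 0,…,6 (a full window of length max(S) = 7), so the sequence is purely periodic with period 12.

12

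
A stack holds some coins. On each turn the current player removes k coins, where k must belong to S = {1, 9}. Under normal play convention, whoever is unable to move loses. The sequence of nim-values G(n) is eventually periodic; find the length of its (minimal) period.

2

G(0) = 0
G(1) = mex{0} = 1
G(2) = mex{1} = 0
G(3) = mex{0} = 1
G(4) = mex{1} = 0
G(5) = mex{0} = 1
G(6) = mex{1} = 0
G(7) = mex{0} = 1
G(8) = mex{1} = 0
G(9) = mex{0,0} = 1
G(10) = mex{1,1} = 0
G(11) = mex{0,0} = 1
G(12) = mex{1,1} = 0
G(13) = mex{0,0} = 1
G(14) = mex{1,1} = 0
G(n+2) = G(n) holds for n = 0,…,8 (a full window of length max(S) = 9), so the sequence is purely periodic with period 2.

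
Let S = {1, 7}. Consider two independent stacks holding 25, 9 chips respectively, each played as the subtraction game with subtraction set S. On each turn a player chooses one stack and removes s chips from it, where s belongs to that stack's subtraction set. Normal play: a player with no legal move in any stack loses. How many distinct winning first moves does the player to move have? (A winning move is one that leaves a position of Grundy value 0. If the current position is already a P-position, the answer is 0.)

All stacks use S = {1, 7}:
n :  0  1  2  3  4  5  6  7  8  9 10 11 12 13 14 15 16 17 18 19 20 21 22 23 24 25
G :  0  1  0  1  0  1  0  1  0  1  0  1  0  1  0  1  0  1  0  1  0  1  0  1  0  1
Stack A: G(25) = 1.
Stack B: G(9) = 1.
Combined Grundy value = 1 ⊕ 1 = 0.
A winning move leaves total XOR = 0, i.e. changes one component's Grundy value g to g ⊕ X where X is the current total.
Stack A: target g' = 1⊕0 = 1, but every legal move changes the Grundy value (mex property), so 0 moves.
Stack B: target g' = 1⊕0 = 1, but every legal move changes the Grundy value (mex property), so 0 moves.

0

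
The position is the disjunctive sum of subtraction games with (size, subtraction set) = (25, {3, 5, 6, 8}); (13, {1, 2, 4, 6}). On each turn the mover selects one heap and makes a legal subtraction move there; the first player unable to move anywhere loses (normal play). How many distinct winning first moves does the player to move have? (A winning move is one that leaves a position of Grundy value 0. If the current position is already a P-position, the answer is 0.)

4

Heap A, S = {3, 5, 6, 8}:
G(0) = 0
G(1) = mex{} = 0
G(2) = mex{} = 0
G(3) = mex{0} = 1
G(4) = mex{0} = 1
G(5) = mex{0,0} = 1
G(6) = mex{1,0,0} = 2
G(7) = mex{1,0,0} = 2
G(8) = mex{1,1,0,0} = 2
G(9) = mex{2,1,1,0} = 3
G(10) = mex{2,1,1,0} = 3
G(11) = mex{2,2,1,1} = 0
G(12) = mex{3,2,2,1} = 0
G(13) = mex{3,2,2,1} = 0
G(14) = mex{0,3,2,2} = 1
G(15) = mex{0,3,3,2} = 1
G(16) = mex{0,0,3,2} = 1
G(17) = mex{1,0,0,3} = 2
G(18) = mex{1,0,0,3} = 2
G(19) = mex{1,1,0,0} = 2
G(20) = mex{2,1,1,0} = 3
G(21) = mex{2,1,1,0} = 3
G(22) = mex{2,2,1,1} = 0
G(23) = mex{3,2,2,1} = 0
G(24) = mex{3,2,2,1} = 0
G(25) = mex{0,3,2,2} = 1
G_A(25) = 1.
Heap B, S = {1, 2, 4, 6}:
G(0) = 0
G(1) = mex{0} = 1
G(2) = mex{1,0} = 2
G(3) = mex{2,1} = 0
G(4) = mex{0,2,0} = 1
G(5) = mex{1,0,1} = 2
G(6) = mex{2,1,2,0} = 3
G(7) = mex{3,2,0,1} = 4
G(8) = mex{4,3,1,2} = 0
G(9) = mex{0,4,2,0} = 1
G(10) = mex{1,0,3,1} = 2
G(11) = mex{2,1,4,2} = 0
G(12) = mex{0,2,0,3} = 1
G(13) = mex{1,0,1,4} = 2
G_B(13) = 2.
Combined Grundy value = 1 ⊕ 2 = 3.
A winning move leaves total XOR = 0, i.e. changes one component's Grundy value g to g ⊕ X where X is the current total.
Heap A: need g' = 1⊕3 = 2. Options: 25−3→G=0, 25−5→G=3, 25−6→G=2, 25−8→G=2. Hits: 2.
Heap B: need g' = 2⊕3 = 1. Options: 13−1→G=1, 13−2→G=0, 13−4→G=1, 13−6→G=4. Hits: 2.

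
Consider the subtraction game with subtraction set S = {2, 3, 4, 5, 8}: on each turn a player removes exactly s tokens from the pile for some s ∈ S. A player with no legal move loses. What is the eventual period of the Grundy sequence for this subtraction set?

13

n :  0  1  2  3  4  5  6  7  8  9 10 11 12 13 14 15 16 17 18 19 20 21 22 23 24 25 26 27
G :  0  0  1  1  2  2  3  0  4  1  5  2  3  0  0  1  1  2  2  3  0  4  1  5  2  3  0  0
G(n+13) = G(n) holds for n = 0,…,7 (a full window of length max(S) = 8), so the sequence is purely periodic with period 13.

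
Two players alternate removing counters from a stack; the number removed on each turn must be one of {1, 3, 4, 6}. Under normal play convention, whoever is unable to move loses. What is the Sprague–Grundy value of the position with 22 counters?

n :  0  1  2  3  4  5  6  7  8  9 10 11 12 13 14 15 16 17 18 19 20 21 22
G :  0  1  0  1  2  3  2  0  1  0  1  2  3  2  0  1  0  1  2  3  2  0  1

1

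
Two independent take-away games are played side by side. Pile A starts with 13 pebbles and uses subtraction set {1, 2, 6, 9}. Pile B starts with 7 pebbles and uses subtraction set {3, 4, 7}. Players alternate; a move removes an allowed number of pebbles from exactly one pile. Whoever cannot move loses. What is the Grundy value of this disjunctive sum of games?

Pile A, S = {1, 2, 6, 9}:
n :  0  1  2  3  4  5  6  7  8  9 10 11 12 13
G :  0  1  2  0  1  2  3  0  1  2  0  1  2  3
G_A(13) = 3.
Pile B, S = {3, 4, 7}:
n : 0 1 2 3 4 5 6 7
G : 0 0 0 1 1 1 2 2
G_B(7) = 2.
Combined Grundy value = 3 ⊕ 2 = 1.

1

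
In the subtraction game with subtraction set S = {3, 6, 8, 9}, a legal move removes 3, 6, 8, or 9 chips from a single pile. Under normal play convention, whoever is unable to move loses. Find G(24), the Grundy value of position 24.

0

n :  0  1  2  3  4  5  6  7  8  9 10 11 12 13 14 15 16 17 18 19 20 21 22 23 24
G :  0  0  0  1  1  1  2  2  2  3  3  3  0  0  0  1  1  1  2  2  2  3  3  3  0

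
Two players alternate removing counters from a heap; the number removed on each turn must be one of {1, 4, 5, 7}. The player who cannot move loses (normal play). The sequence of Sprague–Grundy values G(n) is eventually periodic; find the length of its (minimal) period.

8

n :  0  1  2  3  4  5  6  7  8  9 10 11 12 13 14 15 16 17
G :  0  1  0  1  2  3  2  3  0  1  0  1  2  3  2  3  0  1
G(n+8) = G(n) holds for n = 0,…,6 (a full window of length max(S) = 7), so the sequence is purely periodic with period 8.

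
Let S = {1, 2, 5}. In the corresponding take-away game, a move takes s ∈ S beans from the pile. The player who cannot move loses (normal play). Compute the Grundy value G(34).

G(0) = 0
G(1) = mex{0} = 1
G(2) = mex{1,0} = 2
G(3) = mex{2,1} = 0
G(4) = mex{0,2} = 1
G(5) = mex{1,0,0} = 2
G(6) = mex{2,1,1} = 0
G(7) = mex{0,2,2} = 1
G(8) = mex{1,0,0} = 2
G(9) = mex{2,1,1} = 0
G(10) = mex{0,2,2} = 1
G(11) = mex{1,0,0} = 2
G(12) = mex{2,1,1} = 0
G(13) = mex{0,2,2} = 1
G(14) = mex{1,0,0} = 2
G(15) = mex{2,1,1} = 0
G(16) = mex{0,2,2} = 1
G(17) = mex{1,0,0} = 2
G(18) = mex{2,1,1} = 0
G(19) = mex{0,2,2} = 1
G(20) = mex{1,0,0} = 2
G(21) = mex{2,1,1} = 0
G(22) = mex{0,2,2} = 1
G(23) = mex{1,0,0} = 2
G(24) = mex{2,1,1} = 0
G(25) = mex{0,2,2} = 1
G(26) = mex{1,0,0} = 2
G(27) = mex{2,1,1} = 0
G(28) = mex{0,2,2} = 1
G(29) = mex{1,0,0} = 2
G(30) = mex{2,1,1} = 0
G(31) = mex{0,2,2} = 1
G(32) = mex{1,0,0} = 2
G(33) = mex{2,1,1} = 0
G(34) = mex{0,2,2} = 1

1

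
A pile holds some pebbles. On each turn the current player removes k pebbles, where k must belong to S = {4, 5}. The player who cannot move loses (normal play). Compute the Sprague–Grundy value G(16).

n :  0  1  2  3  4  5  6  7  8  9 10 11 12 13 14 15 16
G :  0  0  0  0  1  1  1  1  2  0  0  0  0  1  1  1  1

1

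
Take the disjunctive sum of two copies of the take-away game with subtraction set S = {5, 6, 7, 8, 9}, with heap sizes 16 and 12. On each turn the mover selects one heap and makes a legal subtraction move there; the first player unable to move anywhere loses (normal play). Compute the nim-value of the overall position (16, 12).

All heaps use S = {5, 6, 7, 8, 9}:
n :  0  1  2  3  4  5  6  7  8  9 10 11 12 13 14 15 16
G :  0  0  0  0  0  1  1  1  1  1  2  2  2  2  0  0  0
Heap A: G(16) = 0.
Heap B: G(12) = 2.
Combined Grundy value = 0 ⊕ 2 = 2.

2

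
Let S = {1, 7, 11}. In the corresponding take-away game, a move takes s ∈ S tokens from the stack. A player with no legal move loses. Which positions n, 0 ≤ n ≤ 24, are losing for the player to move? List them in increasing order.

n :  0  1  2  3  4  5  6  7  8  9 10 11 12 13 14 15 16 17 18 19 20 21 22 23 24
G :  0  1  0  1  0  1  0  1  0  1  0  1  0  1  0  1  0  1  0  1  0  1  0  1  0
P-positions are exactly the n with G(n) = 0.

0, 2, 4, 6, 8, 10, 12, 14, 16, 18, 20, 22, 24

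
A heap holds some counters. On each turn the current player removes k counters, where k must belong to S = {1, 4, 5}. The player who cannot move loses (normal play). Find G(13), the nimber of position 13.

n :  0  1  2  3  4  5  6  7  8  9 10 11 12 13
G :  0  1  0  1  2  3  2  3  0  1  0  1  2  3

3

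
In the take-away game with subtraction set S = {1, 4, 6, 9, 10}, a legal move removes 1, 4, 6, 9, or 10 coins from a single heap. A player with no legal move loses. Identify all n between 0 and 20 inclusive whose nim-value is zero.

G(0) = 0
G(1) = mex{0} = 1
G(2) = mex{1} = 0
G(3) = mex{0} = 1
G(4) = mex{1,0} = 2
G(5) = mex{2,1} = 0
G(6) = mex{0,0,0} = 1
G(7) = mex{1,1,1} = 0
G(8) = mex{0,2,0} = 1
G(9) = mex{1,0,1,0} = 2
G(10) = mex{2,1,2,1,0} = 3
G(11) = mex{3,0,0,0,1} = 2
G(12) = mex{2,1,1,1,0} = 3
G(13) = mex{3,2,0,2,1} = 4
G(14) = mex{4,3,1,0,2} = 5
G(15) = mex{5,2,2,1,0} = 3
G(16) = mex{3,3,3,0,1} = 2
G(17) = mex{2,4,2,1,0} = 3
G(18) = mex{3,5,3,2,1} = 0
G(19) = mex{0,3,4,3,2} = 1
G(20) = mex{1,2,5,2,3} = 0
P-positions are exactly the n with G(n) = 0.

0, 2, 5, 7, 18, 20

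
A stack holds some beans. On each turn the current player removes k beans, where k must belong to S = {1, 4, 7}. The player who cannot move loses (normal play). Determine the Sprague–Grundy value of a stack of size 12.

2

G(0) = 0
G(1) = mex{0} = 1
G(2) = mex{1} = 0
G(3) = mex{0} = 1
G(4) = mex{1,0} = 2
G(5) = mex{2,1} = 0
G(6) = mex{0,0} = 1
G(7) = mex{1,1,0} = 2
G(8) = mex{2,2,1} = 0
G(9) = mex{0,0,0} = 1
G(10) = mex{1,1,1} = 0
G(11) = mex{0,2,2} = 1
G(12) = mex{1,0,0} = 2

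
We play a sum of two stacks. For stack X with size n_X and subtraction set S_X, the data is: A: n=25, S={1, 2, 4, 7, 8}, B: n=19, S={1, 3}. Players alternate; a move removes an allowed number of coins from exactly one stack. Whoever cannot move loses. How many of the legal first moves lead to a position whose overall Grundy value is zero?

0

Stack A, S = {1, 2, 4, 7, 8}:
G(0) = 0
G(1) = mex{0} = 1
G(2) = mex{1,0} = 2
G(3) = mex{2,1} = 0
G(4) = mex{0,2,0} = 1
G(5) = mex{1,0,1} = 2
G(6) = mex{2,1,2} = 0
G(7) = mex{0,2,0,0} = 1
G(8) = mex{1,0,1,1,0} = 2
G(9) = mex{2,1,2,2,1} = 0
G(10) = mex{0,2,0,0,2} = 1
G(11) = mex{1,0,1,1,0} = 2
G(12) = mex{2,1,2,2,1} = 0
G(13) = mex{0,2,0,0,2} = 1
G(14) = mex{1,0,1,1,0} = 2
G(15) = mex{2,1,2,2,1} = 0
G(16) = mex{0,2,0,0,2} = 1
G(17) = mex{1,0,1,1,0} = 2
G(18) = mex{2,1,2,2,1} = 0
G(19) = mex{0,2,0,0,2} = 1
G(20) = mex{1,0,1,1,0} = 2
G(21) = mex{2,1,2,2,1} = 0
G(22) = mex{0,2,0,0,2} = 1
G(23) = mex{1,0,1,1,0} = 2
G(24) = mex{2,1,2,2,1} = 0
G(25) = mex{0,2,0,0,2} = 1
G_A(25) = 1.
Stack B, S = {1, 3}:
n :  0  1  2  3  4  5  6  7  8  9 10 11 12 13 14 15 16 17 18 19
G :  0  1  0  1  0  1  0  1  0  1  0  1  0  1  0  1  0  1  0  1
G_B(19) = 1.
Combined Grundy value = 1 ⊕ 1 = 0.
A winning move leaves total XOR = 0, i.e. changes one component's Grundy value g to g ⊕ X where X is the current total.
Stack A: target g' = 1⊕0 = 1, but every legal move changes the Grundy value (mex property), so 0 moves.
Stack B: target g' = 1⊕0 = 1, but every legal move changes the Grundy value (mex property), so 0 moves.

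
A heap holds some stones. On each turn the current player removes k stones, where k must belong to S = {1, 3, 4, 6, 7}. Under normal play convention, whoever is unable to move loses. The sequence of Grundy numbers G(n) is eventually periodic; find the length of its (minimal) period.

10

G(0) = 0
G(1) = mex{0} = 1
G(2) = mex{1} = 0
G(3) = mex{0,0} = 1
G(4) = mex{1,1,0} = 2
G(5) = mex{2,0,1} = 3
G(6) = mex{3,1,0,0} = 2
G(7) = mex{2,2,1,1,0} = 3
G(8) = mex{3,3,2,0,1} = 4
G(9) = mex{4,2,3,1,0} = 5
G(10) = mex{5,3,2,2,1} = 0
G(11) = mex{0,4,3,3,2} = 1
G(12) = mex{1,5,4,2,3} = 0
G(13) = mex{0,0,5,3,2} = 1
G(14) = mex{1,1,0,4,3} = 2
G(15) = mex{2,0,1,5,4} = 3
G(16) = mex{3,1,0,0,5} = 2
G(17) = mex{2,2,1,1,0} = 3
G(18) = mex{3,3,2,0,1} = 4
G(19) = mex{4,2,3,1,0} = 5
G(20) = mex{5,3,2,2,1} = 0
G(21) = mex{0,4,3,3,2} = 1
G(n+10) = G(n) holds for n = 0,…,6 (a full window of length max(S) = 7), so the sequence is purely periodic with period 10.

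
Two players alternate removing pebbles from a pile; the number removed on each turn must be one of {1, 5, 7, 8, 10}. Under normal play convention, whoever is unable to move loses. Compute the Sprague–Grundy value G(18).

G(0) = 0
G(1) = mex{0} = 1
G(2) = mex{1} = 0
G(3) = mex{0} = 1
G(4) = mex{1} = 0
G(5) = mex{0,0} = 1
G(6) = mex{1,1} = 0
G(7) = mex{0,0,0} = 1
G(8) = mex{1,1,1,0} = 2
G(9) = mex{2,0,0,1} = 3
G(10) = mex{3,1,1,0,0} = 2
G(11) = mex{2,0,0,1,1} = 3
G(12) = mex{3,1,1,0,0} = 2
G(13) = mex{2,2,0,1,1} = 3
G(14) = mex{3,3,1,0,0} = 2
G(15) = mex{2,2,2,1,1} = 0
G(16) = mex{0,3,3,2,0} = 1
G(17) = mex{1,2,2,3,1} = 0
G(18) = mex{0,3,3,2,2} = 1

1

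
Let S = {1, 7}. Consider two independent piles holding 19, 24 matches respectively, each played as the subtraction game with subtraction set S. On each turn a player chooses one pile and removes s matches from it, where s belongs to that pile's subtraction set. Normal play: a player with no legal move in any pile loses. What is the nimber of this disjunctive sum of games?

1

All piles use S = {1, 7}:
G(0) = 0
G(1) = mex{0} = 1
G(2) = mex{1} = 0
G(3) = mex{0} = 1
G(4) = mex{1} = 0
G(5) = mex{0} = 1
G(6) = mex{1} = 0
G(7) = mex{0,0} = 1
G(8) = mex{1,1} = 0
G(9) = mex{0,0} = 1
G(10) = mex{1,1} = 0
G(11) = mex{0,0} = 1
G(12) = mex{1,1} = 0
G(13) = mex{0,0} = 1
G(14) = mex{1,1} = 0
G(15) = mex{0,0} = 1
G(16) = mex{1,1} = 0
G(17) = mex{0,0} = 1
G(18) = mex{1,1} = 0
G(19) = mex{0,0} = 1
G(20) = mex{1,1} = 0
G(21) = mex{0,0} = 1
G(22) = mex{1,1} = 0
G(23) = mex{0,0} = 1
G(24) = mex{1,1} = 0
Pile A: G(19) = 1.
Pile B: G(24) = 0.
Combined Grundy value = 1 ⊕ 0 = 1.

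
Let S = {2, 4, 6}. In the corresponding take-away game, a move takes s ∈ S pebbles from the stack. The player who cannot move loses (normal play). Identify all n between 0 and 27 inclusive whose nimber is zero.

0, 1, 8, 9, 16, 17, 24, 25

G(0) = 0
G(1) = mex{} = 0
G(2) = mex{0} = 1
G(3) = mex{0} = 1
G(4) = mex{1,0} = 2
G(5) = mex{1,0} = 2
G(6) = mex{2,1,0} = 3
G(7) = mex{2,1,0} = 3
G(8) = mex{3,2,1} = 0
G(9) = mex{3,2,1} = 0
G(10) = mex{0,3,2} = 1
G(11) = mex{0,3,2} = 1
G(12) = mex{1,0,3} = 2
G(13) = mex{1,0,3} = 2
G(14) = mex{2,1,0} = 3
G(15) = mex{2,1,0} = 3
G(16) = mex{3,2,1} = 0
G(17) = mex{3,2,1} = 0
G(18) = mex{0,3,2} = 1
G(19) = mex{0,3,2} = 1
G(20) = mex{1,0,3} = 2
G(21) = mex{1,0,3} = 2
G(22) = mex{2,1,0} = 3
G(23) = mex{2,1,0} = 3
G(24) = mex{3,2,1} = 0
G(25) = mex{3,2,1} = 0
G(26) = mex{0,3,2} = 1
G(27) = mex{0,3,2} = 1
P-positions are exactly the n with G(n) = 0.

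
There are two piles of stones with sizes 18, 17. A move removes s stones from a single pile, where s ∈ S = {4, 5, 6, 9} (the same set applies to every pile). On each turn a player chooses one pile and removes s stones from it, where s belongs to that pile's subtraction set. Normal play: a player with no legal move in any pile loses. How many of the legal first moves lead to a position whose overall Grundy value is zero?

0

All piles use S = {4, 5, 6, 9}:
G(0) = 0
G(1) = mex{} = 0
G(2) = mex{} = 0
G(3) = mex{} = 0
G(4) = mex{0} = 1
G(5) = mex{0,0} = 1
G(6) = mex{0,0,0} = 1
G(7) = mex{0,0,0} = 1
G(8) = mex{1,0,0} = 2
G(9) = mex{1,1,0,0} = 2
G(10) = mex{1,1,1,0} = 2
G(11) = mex{1,1,1,0} = 2
G(12) = mex{2,1,1,0} = 3
G(13) = mex{2,2,1,1} = 0
G(14) = mex{2,2,2,1} = 0
G(15) = mex{2,2,2,1} = 0
G(16) = mex{3,2,2,1} = 0
G(17) = mex{0,3,2,2} = 1
G(18) = mex{0,0,3,2} = 1
Pile A: G(18) = 1.
Pile B: G(17) = 1.
Combined Grundy value = 1 ⊕ 1 = 0.
A winning move leaves total XOR = 0, i.e. changes one component's Grundy value g to g ⊕ X where X is the current total.
Pile A: target g' = 1⊕0 = 1, but every legal move changes the Grundy value (mex property), so 0 moves.
Pile B: target g' = 1⊕0 = 1, but every legal move changes the Grundy value (mex property), so 0 moves.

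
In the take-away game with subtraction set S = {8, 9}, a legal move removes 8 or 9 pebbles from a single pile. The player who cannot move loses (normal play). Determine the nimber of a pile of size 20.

0

n :  0  1  2  3  4  5  6  7  8  9 10 11 12 13 14 15 16 17 18 19 20
G :  0  0  0  0  0  0  0  0  1  1  1  1  1  1  1  1  2  0  0  0  0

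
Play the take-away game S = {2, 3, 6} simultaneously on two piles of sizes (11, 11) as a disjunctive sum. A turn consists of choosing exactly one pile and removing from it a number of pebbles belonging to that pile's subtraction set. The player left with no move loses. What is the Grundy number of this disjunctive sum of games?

All piles use S = {2, 3, 6}:
G(0) = 0
G(1) = mex{} = 0
G(2) = mex{0} = 1
G(3) = mex{0,0} = 1
G(4) = mex{1,0} = 2
G(5) = mex{1,1} = 0
G(6) = mex{2,1,0} = 3
G(7) = mex{0,2,0} = 1
G(8) = mex{3,0,1} = 2
G(9) = mex{1,3,1} = 0
G(10) = mex{2,1,2} = 0
G(11) = mex{0,2,0} = 1
Pile A: G(11) = 1.
Pile B: G(11) = 1.
Combined Grundy value = 1 ⊕ 1 = 0.

0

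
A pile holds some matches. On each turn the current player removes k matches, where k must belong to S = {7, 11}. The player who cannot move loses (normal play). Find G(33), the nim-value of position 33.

2

G(0) = 0
G(1) = mex{} = 0
G(2) = mex{} = 0
G(3) = mex{} = 0
G(4) = mex{} = 0
G(5) = mex{} = 0
G(6) = mex{} = 0
G(7) = mex{0} = 1
G(8) = mex{0} = 1
G(9) = mex{0} = 1
G(10) = mex{0} = 1
G(11) = mex{0,0} = 1
G(12) = mex{0,0} = 1
G(13) = mex{0,0} = 1
G(14) = mex{1,0} = 2
G(15) = mex{1,0} = 2
G(16) = mex{1,0} = 2
G(17) = mex{1,0} = 2
G(18) = mex{1,1} = 0
G(19) = mex{1,1} = 0
G(20) = mex{1,1} = 0
G(21) = mex{2,1} = 0
G(22) = mex{2,1} = 0
G(23) = mex{2,1} = 0
G(24) = mex{2,1} = 0
G(25) = mex{0,2} = 1
G(26) = mex{0,2} = 1
G(27) = mex{0,2} = 1
G(28) = mex{0,2} = 1
G(29) = mex{0,0} = 1
G(30) = mex{0,0} = 1
G(31) = mex{0,0} = 1
G(32) = mex{1,0} = 2
G(33) = mex{1,0} = 2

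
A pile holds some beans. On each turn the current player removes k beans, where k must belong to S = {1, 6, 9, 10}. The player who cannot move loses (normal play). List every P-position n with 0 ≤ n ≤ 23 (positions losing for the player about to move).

G(0) = 0
G(1) = mex{0} = 1
G(2) = mex{1} = 0
G(3) = mex{0} = 1
G(4) = mex{1} = 0
G(5) = mex{0} = 1
G(6) = mex{1,0} = 2
G(7) = mex{2,1} = 0
G(8) = mex{0,0} = 1
G(9) = mex{1,1,0} = 2
G(10) = mex{2,0,1,0} = 3
G(11) = mex{3,1,0,1} = 2
G(12) = mex{2,2,1,0} = 3
G(13) = mex{3,0,0,1} = 2
G(14) = mex{2,1,1,0} = 3
G(15) = mex{3,2,2,1} = 0
G(16) = mex{0,3,0,2} = 1
G(17) = mex{1,2,1,0} = 3
G(18) = mex{3,3,2,1} = 0
G(19) = mex{0,2,3,2} = 1
G(20) = mex{1,3,2,3} = 0
G(21) = mex{0,0,3,2} = 1
G(22) = mex{1,1,2,3} = 0
G(23) = mex{0,3,3,2} = 1
P-positions are exactly the n with G(n) = 0.

0, 2, 4, 7, 15, 18, 20, 22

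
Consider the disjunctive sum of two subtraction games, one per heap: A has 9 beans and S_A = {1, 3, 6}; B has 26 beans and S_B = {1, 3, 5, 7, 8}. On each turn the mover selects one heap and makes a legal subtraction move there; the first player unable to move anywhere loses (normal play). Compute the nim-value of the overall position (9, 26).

3

Heap A, S = {1, 3, 6}:
G(0) = 0
G(1) = mex{0} = 1
G(2) = mex{1} = 0
G(3) = mex{0,0} = 1
G(4) = mex{1,1} = 0
G(5) = mex{0,0} = 1
G(6) = mex{1,1,0} = 2
G(7) = mex{2,0,1} = 3
G(8) = mex{3,1,0} = 2
G(9) = mex{2,2,1} = 0
G_A(9) = 0.
Heap B, S = {1, 3, 5, 7, 8}:
G(0) = 0
G(1) = mex{0} = 1
G(2) = mex{1} = 0
G(3) = mex{0,0} = 1
G(4) = mex{1,1} = 0
G(5) = mex{0,0,0} = 1
G(6) = mex{1,1,1} = 0
G(7) = mex{0,0,0,0} = 1
G(8) = mex{1,1,1,1,0} = 2
G(9) = mex{2,0,0,0,1} = 3
G(10) = mex{3,1,1,1,0} = 2
G(11) = mex{2,2,0,0,1} = 3
G(12) = mex{3,3,1,1,0} = 2
G(13) = mex{2,2,2,0,1} = 3
G(14) = mex{3,3,3,1,0} = 2
G(15) = mex{2,2,2,2,1} = 0
G(16) = mex{0,3,3,3,2} = 1
G(17) = mex{1,2,2,2,3} = 0
G(18) = mex{0,0,3,3,2} = 1
G(19) = mex{1,1,2,2,3} = 0
G(20) = mex{0,0,0,3,2} = 1
G(21) = mex{1,1,1,2,3} = 0
G(22) = mex{0,0,0,0,2} = 1
G(23) = mex{1,1,1,1,0} = 2
G(24) = mex{2,0,0,0,1} = 3
G(25) = mex{3,1,1,1,0} = 2
G(26) = mex{2,2,0,0,1} = 3
G_B(26) = 3.
Combined Grundy value = 0 ⊕ 3 = 3.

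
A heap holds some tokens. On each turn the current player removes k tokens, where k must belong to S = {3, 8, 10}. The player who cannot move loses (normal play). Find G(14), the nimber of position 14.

2

G(0) = 0
G(1) = mex{} = 0
G(2) = mex{} = 0
G(3) = mex{0} = 1
G(4) = mex{0} = 1
G(5) = mex{0} = 1
G(6) = mex{1} = 0
G(7) = mex{1} = 0
G(8) = mex{1,0} = 2
G(9) = mex{0,0} = 1
G(10) = mex{0,0,0} = 1
G(11) = mex{2,1,0} = 3
G(12) = mex{1,1,0} = 2
G(13) = mex{1,1,1} = 0
G(14) = mex{3,0,1} = 2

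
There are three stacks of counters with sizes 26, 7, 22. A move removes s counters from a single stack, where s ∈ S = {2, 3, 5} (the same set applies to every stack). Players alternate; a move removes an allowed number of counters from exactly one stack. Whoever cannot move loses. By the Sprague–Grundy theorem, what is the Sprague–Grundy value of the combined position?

All stacks use S = {2, 3, 5}:
n :  0  1  2  3  4  5  6  7  8  9 10 11 12 13 14 15 16 17 18 19 20 21 22 23 24 25 26
G :  0  0  1  1  2  2  3  0  0  1  1  2  2  3  0  0  1  1  2  2  3  0  0  1  1  2  2
Stack A: G(26) = 2.
Stack B: G(7) = 0.
Stack C: G(22) = 0.
Combined Grundy value = 2 ⊕ 0 ⊕ 0 = 2.

2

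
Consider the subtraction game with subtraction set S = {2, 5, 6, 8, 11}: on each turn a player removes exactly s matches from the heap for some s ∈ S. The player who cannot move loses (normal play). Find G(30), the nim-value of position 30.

n :  0  1  2  3  4  5  6  7  8  9 10 11 12 13 14 15 16 17 18 19 20 21 22 23 24 25 26 27 28 29 30
G :  0  0  1  1  0  2  1  3  2  2  3  3  2  0  0  1  1  0  4  1  3  2  2  3  3  2  0  0  1  1  0

0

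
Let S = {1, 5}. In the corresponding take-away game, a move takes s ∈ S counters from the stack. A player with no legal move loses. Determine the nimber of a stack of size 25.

G(0) = 0
G(1) = mex{0} = 1
G(2) = mex{1} = 0
G(3) = mex{0} = 1
G(4) = mex{1} = 0
G(5) = mex{0,0} = 1
G(6) = mex{1,1} = 0
G(7) = mex{0,0} = 1
G(8) = mex{1,1} = 0
G(9) = mex{0,0} = 1
G(10) = mex{1,1} = 0
G(11) = mex{0,0} = 1
G(12) = mex{1,1} = 0
G(13) = mex{0,0} = 1
G(14) = mex{1,1} = 0
G(15) = mex{0,0} = 1
G(16) = mex{1,1} = 0
G(17) = mex{0,0} = 1
G(18) = mex{1,1} = 0
G(19) = mex{0,0} = 1
G(20) = mex{1,1} = 0
G(21) = mex{0,0} = 1
G(22) = mex{1,1} = 0
G(23) = mex{0,0} = 1
G(24) = mex{1,1} = 0
G(25) = mex{0,0} = 1

1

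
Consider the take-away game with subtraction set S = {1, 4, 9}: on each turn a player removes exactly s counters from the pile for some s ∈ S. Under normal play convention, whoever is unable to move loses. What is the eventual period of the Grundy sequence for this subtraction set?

5

n :  0  1  2  3  4  5  6  7  8  9 10 11 12 13 14 15
G :  0  1  0  1  2  0  1  0  1  2  0  1  0  1  2  0
G(n+5) = G(n) holds for n = 0,…,8 (a full window of length max(S) = 9), so the sequence is purely periodic with period 5.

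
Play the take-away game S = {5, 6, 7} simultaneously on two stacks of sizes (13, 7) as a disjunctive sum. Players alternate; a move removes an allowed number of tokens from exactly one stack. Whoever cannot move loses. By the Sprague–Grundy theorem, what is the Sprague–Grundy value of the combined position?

1

All stacks use S = {5, 6, 7}:
n :  0  1  2  3  4  5  6  7  8  9 10 11 12 13
G :  0  0  0  0  0  1  1  1  1  1  2  2  0  0
Stack A: G(13) = 0.
Stack B: G(7) = 1.
Combined Grundy value = 0 ⊕ 1 = 1.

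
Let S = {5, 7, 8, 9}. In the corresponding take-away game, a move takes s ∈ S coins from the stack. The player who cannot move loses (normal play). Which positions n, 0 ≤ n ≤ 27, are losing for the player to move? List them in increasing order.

0, 1, 2, 3, 4, 14, 15, 16, 17, 18

n :  0  1  2  3  4  5  6  7  8  9 10 11 12 13 14 15 16 17 18 19 20 21 22 23 24 25 26 27
G :  0  0  0  0  0  1  1  1  1  1  2  2  2  2  0  0  0  0  0  1  1  1  1  1  2  2  2  2
P-positions are exactly the n with G(n) = 0.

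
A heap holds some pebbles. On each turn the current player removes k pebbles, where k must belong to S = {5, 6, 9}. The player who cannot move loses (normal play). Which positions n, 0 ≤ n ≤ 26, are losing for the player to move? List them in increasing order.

0, 1, 2, 3, 4, 14, 15, 16, 17, 18

G(0) = 0
G(1) = mex{} = 0
G(2) = mex{} = 0
G(3) = mex{} = 0
G(4) = mex{} = 0
G(5) = mex{0} = 1
G(6) = mex{0,0} = 1
G(7) = mex{0,0} = 1
G(8) = mex{0,0} = 1
G(9) = mex{0,0,0} = 1
G(10) = mex{1,0,0} = 2
G(11) = mex{1,1,0} = 2
G(12) = mex{1,1,0} = 2
G(13) = mex{1,1,0} = 2
G(14) = mex{1,1,1} = 0
G(15) = mex{2,1,1} = 0
G(16) = mex{2,2,1} = 0
G(17) = mex{2,2,1} = 0
G(18) = mex{2,2,1} = 0
G(19) = mex{0,2,2} = 1
G(20) = mex{0,0,2} = 1
G(21) = mex{0,0,2} = 1
G(22) = mex{0,0,2} = 1
G(23) = mex{0,0,0} = 1
G(24) = mex{1,0,0} = 2
G(25) = mex{1,1,0} = 2
G(26) = mex{1,1,0} = 2
P-positions are exactly the n with G(n) = 0.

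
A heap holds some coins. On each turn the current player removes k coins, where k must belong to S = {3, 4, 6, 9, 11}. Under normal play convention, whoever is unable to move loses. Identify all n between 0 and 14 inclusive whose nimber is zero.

n :  0  1  2  3  4  5  6  7  8  9 10 11 12 13 14
G :  0  0  0  1  1  1  2  2  2  3  3  3  4  4  0
P-positions are exactly the n with G(n) = 0.

0, 1, 2, 14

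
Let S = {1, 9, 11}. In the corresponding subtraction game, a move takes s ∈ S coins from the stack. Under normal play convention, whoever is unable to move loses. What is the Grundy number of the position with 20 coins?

n :  0  1  2  3  4  5  6  7  8  9 10 11 12 13 14 15 16 17 18 19 20
G :  0  1  0  1  0  1  0  1  0  1  0  1  0  1  0  1  0  1  0  1  0

0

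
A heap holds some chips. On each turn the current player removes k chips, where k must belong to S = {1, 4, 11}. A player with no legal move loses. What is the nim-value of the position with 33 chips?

1

G(0) = 0
G(1) = mex{0} = 1
G(2) = mex{1} = 0
G(3) = mex{0} = 1
G(4) = mex{1,0} = 2
G(5) = mex{2,1} = 0
G(6) = mex{0,0} = 1
G(7) = mex{1,1} = 0
G(8) = mex{0,2} = 1
G(9) = mex{1,0} = 2
G(10) = mex{2,1} = 0
G(11) = mex{0,0,0} = 1
G(12) = mex{1,1,1} = 0
G(13) = mex{0,2,0} = 1
G(14) = mex{1,0,1} = 2
G(15) = mex{2,1,2} = 0
G(16) = mex{0,0,0} = 1
G(17) = mex{1,1,1} = 0
G(18) = mex{0,2,0} = 1
G(19) = mex{1,0,1} = 2
G(20) = mex{2,1,2} = 0
G(21) = mex{0,0,0} = 1
G(22) = mex{1,1,1} = 0
G(23) = mex{0,2,0} = 1
G(24) = mex{1,0,1} = 2
G(25) = mex{2,1,2} = 0
G(26) = mex{0,0,0} = 1
G(27) = mex{1,1,1} = 0
G(28) = mex{0,2,0} = 1
G(29) = mex{1,0,1} = 2
G(30) = mex{2,1,2} = 0
G(31) = mex{0,0,0} = 1
G(32) = mex{1,1,1} = 0
G(33) = mex{0,2,0} = 1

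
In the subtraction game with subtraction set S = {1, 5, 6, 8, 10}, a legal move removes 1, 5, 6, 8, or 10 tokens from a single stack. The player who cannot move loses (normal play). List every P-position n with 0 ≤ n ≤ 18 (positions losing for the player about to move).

0, 2, 4, 11, 13, 15

n :  0  1  2  3  4  5  6  7  8  9 10 11 12 13 14 15 16 17 18
G :  0  1  0  1  0  1  2  3  2  3  2  0  1  0  1  0  1  2  3
P-positions are exactly the n with G(n) = 0.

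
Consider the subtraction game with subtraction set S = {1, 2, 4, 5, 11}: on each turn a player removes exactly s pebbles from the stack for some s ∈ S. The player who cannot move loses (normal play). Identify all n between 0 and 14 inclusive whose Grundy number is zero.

0, 3, 6, 9, 12

n :  0  1  2  3  4  5  6  7  8  9 10 11 12 13 14
G :  0  1  2  0  1  2  0  1  2  0  1  2  0  1  2
P-positions are exactly the n with G(n) = 0.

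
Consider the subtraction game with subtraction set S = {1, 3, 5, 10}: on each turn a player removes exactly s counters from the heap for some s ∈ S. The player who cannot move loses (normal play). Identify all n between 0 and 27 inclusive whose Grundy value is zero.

0, 2, 4, 6, 8, 15, 17, 19, 21, 23

n :  0  1  2  3  4  5  6  7  8  9 10 11 12 13 14 15 16 17 18 19 20 21 22 23 24 25 26 27
G :  0  1  0  1  0  1  0  1  0  1  2  3  2  3  2  0  1  0  1  0  1  0  1  0  1  2  3  2
P-positions are exactly the n with G(n) = 0.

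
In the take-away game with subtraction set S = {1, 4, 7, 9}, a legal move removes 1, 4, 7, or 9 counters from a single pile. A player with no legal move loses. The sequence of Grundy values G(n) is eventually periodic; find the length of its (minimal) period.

G(0) = 0
G(1) = mex{0} = 1
G(2) = mex{1} = 0
G(3) = mex{0} = 1
G(4) = mex{1,0} = 2
G(5) = mex{2,1} = 0
G(6) = mex{0,0} = 1
G(7) = mex{1,1,0} = 2
G(8) = mex{2,2,1} = 0
G(9) = mex{0,0,0,0} = 1
G(10) = mex{1,1,1,1} = 0
G(11) = mex{0,2,2,0} = 1
G(12) = mex{1,0,0,1} = 2
G(13) = mex{2,1,1,2} = 0
G(14) = mex{0,0,2,0} = 1
G(15) = mex{1,1,0,1} = 2
G(16) = mex{2,2,1,2} = 0
G(17) = mex{0,0,0,0} = 1
G(18) = mex{1,1,1,1} = 0
G(n+8) = G(n) holds for n = 0,…,8 (a full window of length max(S) = 9), so the sequence is purely periodic with period 8.

8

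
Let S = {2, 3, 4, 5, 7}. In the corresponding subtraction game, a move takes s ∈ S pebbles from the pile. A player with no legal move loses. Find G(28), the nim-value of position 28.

n :  0  1  2  3  4  5  6  7  8  9 10 11 12 13 14 15 16 17 18 19 20 21 22 23 24 25 26 27 28
G :  0  0  1  1  2  2  3  3  4  0  0  1  1  2  2  3  3  4  0  0  1  1  2  2  3  3  4  0  0

0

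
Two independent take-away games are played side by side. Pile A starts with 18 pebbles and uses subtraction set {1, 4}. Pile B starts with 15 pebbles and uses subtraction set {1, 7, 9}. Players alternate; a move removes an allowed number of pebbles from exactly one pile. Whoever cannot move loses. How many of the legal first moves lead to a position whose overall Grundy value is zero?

Pile A, S = {1, 4}:
G(0) = 0
G(1) = mex{0} = 1
G(2) = mex{1} = 0
G(3) = mex{0} = 1
G(4) = mex{1,0} = 2
G(5) = mex{2,1} = 0
G(6) = mex{0,0} = 1
G(7) = mex{1,1} = 0
G(8) = mex{0,2} = 1
G(9) = mex{1,0} = 2
G(10) = mex{2,1} = 0
G(11) = mex{0,0} = 1
G(12) = mex{1,1} = 0
G(13) = mex{0,2} = 1
G(14) = mex{1,0} = 2
G(15) = mex{2,1} = 0
G(16) = mex{0,0} = 1
G(17) = mex{1,1} = 0
G(18) = mex{0,2} = 1
G_A(18) = 1.
Pile B, S = {1, 7, 9}:
G(0) = 0
G(1) = mex{0} = 1
G(2) = mex{1} = 0
G(3) = mex{0} = 1
G(4) = mex{1} = 0
G(5) = mex{0} = 1
G(6) = mex{1} = 0
G(7) = mex{0,0} = 1
G(8) = mex{1,1} = 0
G(9) = mex{0,0,0} = 1
G(10) = mex{1,1,1} = 0
G(11) = mex{0,0,0} = 1
G(12) = mex{1,1,1} = 0
G(13) = mex{0,0,0} = 1
G(14) = mex{1,1,1} = 0
G(15) = mex{0,0,0} = 1
G_B(15) = 1.
Combined Grundy value = 1 ⊕ 1 = 0.
A winning move leaves total XOR = 0, i.e. changes one component's Grundy value g to g ⊕ X where X is the current total.
Pile A: target g' = 1⊕0 = 1, but every legal move changes the Grundy value (mex property), so 0 moves.
Pile B: target g' = 1⊕0 = 1, but every legal move changes the Grundy value (mex property), so 0 moves.

0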